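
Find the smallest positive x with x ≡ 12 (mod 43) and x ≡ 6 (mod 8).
270

Using Chinese Remainder Theorem:
M = 43 × 8 = 344
M1 = 8, M2 = 43
y1 = 8^(-1) mod 43 = 27
y2 = 43^(-1) mod 8 = 3
x = (12×8×27 + 6×43×3) mod 344 = 270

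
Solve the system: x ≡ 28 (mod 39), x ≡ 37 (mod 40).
1237

Using Chinese Remainder Theorem:
M = 39 × 40 = 1560
M1 = 40, M2 = 39
y1 = 40^(-1) mod 39 = 1
y2 = 39^(-1) mod 40 = 39
x = (28×40×1 + 37×39×39) mod 1560 = 1237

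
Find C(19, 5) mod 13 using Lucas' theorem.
6

Using Lucas' theorem:
Write n=19 and k=5 in base 13:
n in base 13: [1, 6]
k in base 13: [0, 5]
C(19,5) mod 13 = ∏ C(n_i, k_i) mod 13
Digit binomials (mod 13): C(1,0) = 1; C(6,5) = 6
Product: 1 × 6 = 6 ≡ 6 (mod 13)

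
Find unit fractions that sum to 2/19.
1/10 + 1/190

Greedy algorithm:
2/19: ceiling(19/2) = 10, use 1/10
1/190: ceiling(190/1) = 190, use 1/190
Result: 2/19 = 1/10 + 1/190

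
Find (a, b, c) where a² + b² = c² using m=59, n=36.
(2185, 4248, 4777)

Euclid's formula: a = m² - n², b = 2mn, c = m² + n²
m = 59, n = 36
a = 59² - 36² = 3481 - 1296 = 2185
b = 2 × 59 × 36 = 4248
c = 59² + 36² = 3481 + 1296 = 4777
Verification: 2185² + 4248² = 4774225 + 18045504 = 22819729 = 4777² ✓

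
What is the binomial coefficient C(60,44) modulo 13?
3

Using Lucas' theorem:
Write n=60 and k=44 in base 13:
n in base 13: [4, 8]
k in base 13: [3, 5]
C(60,44) mod 13 = ∏ C(n_i, k_i) mod 13
Digit binomials (mod 13): C(4,3) = 4; C(8,5) = 56 ≡ 4
Product: 4 × 4 = 16 ≡ 3 (mod 13)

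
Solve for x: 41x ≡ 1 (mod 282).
227

gcd(41, 282) = 1, so the inverse exists.
Extended Euclidean algorithm on (282, 41):
282 = 6 × 41 + 36  ⟹  36 = (1)·282 + (-6)·41
41 = 1 × 36 + 5  ⟹  5 = (-1)·282 + (7)·41
36 = 7 × 5 + 1  ⟹  1 = (8)·282 + (-55)·41
So (-55)·41 ≡ 1 (mod 282), i.e. 41^(-1) ≡ -55 ≡ 227 (mod 282).
Check: 41 × 227 = 9307 ≡ 1 (mod 282)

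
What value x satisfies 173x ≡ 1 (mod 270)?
167

gcd(173, 270) = 1, so the inverse exists.
Extended Euclidean algorithm on (270, 173):
270 = 1 × 173 + 97  ⟹  97 = (1)·270 + (-1)·173
173 = 1 × 97 + 76  ⟹  76 = (-1)·270 + (2)·173
97 = 1 × 76 + 21  ⟹  21 = (2)·270 + (-3)·173
76 = 3 × 21 + 13  ⟹  13 = (-7)·270 + (11)·173
21 = 1 × 13 + 8  ⟹  8 = (9)·270 + (-14)·173
13 = 1 × 8 + 5  ⟹  5 = (-16)·270 + (25)·173
8 = 1 × 5 + 3  ⟹  3 = (25)·270 + (-39)·173
5 = 1 × 3 + 2  ⟹  2 = (-41)·270 + (64)·173
3 = 1 × 2 + 1  ⟹  1 = (66)·270 + (-103)·173
So (-103)·173 ≡ 1 (mod 270), i.e. 173^(-1) ≡ -103 ≡ 167 (mod 270).
Check: 173 × 167 = 28891 ≡ 1 (mod 270)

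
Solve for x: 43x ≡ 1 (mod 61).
44

gcd(43, 61) = 1, so the inverse exists.
Extended Euclidean algorithm on (61, 43):
61 = 1 × 43 + 18  ⟹  18 = (1)·61 + (-1)·43
43 = 2 × 18 + 7  ⟹  7 = (-2)·61 + (3)·43
18 = 2 × 7 + 4  ⟹  4 = (5)·61 + (-7)·43
7 = 1 × 4 + 3  ⟹  3 = (-7)·61 + (10)·43
4 = 1 × 3 + 1  ⟹  1 = (12)·61 + (-17)·43
So (-17)·43 ≡ 1 (mod 61), i.e. 43^(-1) ≡ -17 ≡ 44 (mod 61).
Check: 43 × 44 = 1892 ≡ 1 (mod 61)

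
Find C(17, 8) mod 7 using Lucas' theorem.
6

Using Lucas' theorem:
Write n=17 and k=8 in base 7:
n in base 7: [2, 3]
k in base 7: [1, 1]
C(17,8) mod 7 = ∏ C(n_i, k_i) mod 7
Digit binomials (mod 7): C(2,1) = 2; C(3,1) = 3
Product: 2 × 3 = 6 ≡ 6 (mod 7)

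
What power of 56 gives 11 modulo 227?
52

Baby-step giant-step with step n = ⌈√227⌉ = 16.
Baby steps 56^j mod 227 (j:value) for j=0..15: 0:1, 1:56, 2:185, 3:145, 4:175, 5:39, 6:141, 7:178, 8:207, 9:15, 10:159, 11:51, 12:132, 13:128, 14:131, 15:72.
Giant-step multiplier: 56^(-16) ≡ 56^(226-16) = 56^210 ≡ 21 (mod 227).
Giant steps γ_i = 11·21^i mod 227: γ_0=11, γ_1=4, γ_2=84, γ_3=175 (in table at j=4).
x = i·n + j = 3·16 + 4 = 52.
Check: 56^52 ≡ 11 (mod 227).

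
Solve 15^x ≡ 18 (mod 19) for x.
9

Baby-step giant-step with step n = ⌈√19⌉ = 5.
Baby steps 15^j mod 19 (j:value) for j=0..4: 0:1, 1:15, 2:16, 3:12, 4:9.
Giant-step multiplier: 15^(-5) ≡ 15^(18-5) = 15^13 ≡ 10 (mod 19).
Giant steps γ_i = 18·10^i mod 19: γ_0=18, γ_1=9 (in table at j=4).
x = i·n + j = 1·5 + 4 = 9.
Check: 15^9 ≡ 18 (mod 19).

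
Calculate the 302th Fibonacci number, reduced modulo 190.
111

Matrix identity: Q^n = [[F_(n+1), F_n], [F_n, F_(n-1)]] with Q = [[1,1],[1,0]].
n = 302 = 100101110₂. Square-and-multiply, entries mod 190:
Q^1 = [[1,1],[1,0]]
Q^2 = (Q^1)² = [[2,1],[1,1]]
Q^4 = (Q^2)² = [[5,3],[3,2]]
Q^9 = (Q^4)²·Q = [[55,34],[34,21]]
Q^18 = (Q^9)² = [[1,114],[114,77]]
Q^37 = (Q^18)²·Q = [[39,77],[77,152]]
Q^75 = (Q^37)²·Q = [[117,40],[40,77]]
Q^151 = (Q^75)²·Q = [[59,89],[89,160]]
Q^302 = (Q^151)² = [[2,111],[111,81]]
F_302 mod 190 = Q^302[0][1] = 111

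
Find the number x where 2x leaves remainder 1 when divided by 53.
27

gcd(2, 53) = 1, so the inverse exists.
Extended Euclidean algorithm on (53, 2):
53 = 26 × 2 + 1  ⟹  1 = (1)·53 + (-26)·2
So (-26)·2 ≡ 1 (mod 53), i.e. 2^(-1) ≡ -26 ≡ 27 (mod 53).
Check: 2 × 27 = 54 ≡ 1 (mod 53)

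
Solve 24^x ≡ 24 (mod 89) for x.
1

Baby-step giant-step with step n = ⌈√89⌉ = 10.
Baby steps 24^j mod 89 (j:value) for j=0..9: 0:1, 1:24, 2:42, 3:29, 4:73, 5:61, 6:40, 7:70, 8:78, 9:3.
h = 24 is already in the table at j=1, so x = 1.
Check: 24^1 ≡ 24 (mod 89).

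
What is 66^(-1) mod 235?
146

gcd(66, 235) = 1, so the inverse exists.
Extended Euclidean algorithm on (235, 66):
235 = 3 × 66 + 37  ⟹  37 = (1)·235 + (-3)·66
66 = 1 × 37 + 29  ⟹  29 = (-1)·235 + (4)·66
37 = 1 × 29 + 8  ⟹  8 = (2)·235 + (-7)·66
29 = 3 × 8 + 5  ⟹  5 = (-7)·235 + (25)·66
8 = 1 × 5 + 3  ⟹  3 = (9)·235 + (-32)·66
5 = 1 × 3 + 2  ⟹  2 = (-16)·235 + (57)·66
3 = 1 × 2 + 1  ⟹  1 = (25)·235 + (-89)·66
So (-89)·66 ≡ 1 (mod 235), i.e. 66^(-1) ≡ -89 ≡ 146 (mod 235).
Check: 66 × 146 = 9636 ≡ 1 (mod 235)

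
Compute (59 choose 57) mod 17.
11

Using Lucas' theorem:
Write n=59 and k=57 in base 17:
n in base 17: [3, 8]
k in base 17: [3, 6]
C(59,57) mod 17 = ∏ C(n_i, k_i) mod 17
Digit binomials (mod 17): C(3,3) = 1; C(8,6) = 28 ≡ 11
Product: 1 × 11 = 11 ≡ 11 (mod 17)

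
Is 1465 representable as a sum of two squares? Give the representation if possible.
13² + 36² (a=13, b=36)

Factorization: 1465 = 5 × 293
By Fermat: n is sum of two squares iff every prime p ≡ 3 (mod 4) appears to even power.
All primes ≡ 3 (mod 4) appear to even power.
Search a = 0, 1, 2, … for 1465 - a² a perfect square: first hit at a = 13: 1465 - 169 = 1296 = 36².
1465 = 13² + 36² = 169 + 1296 ✓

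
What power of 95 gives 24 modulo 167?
164

Baby-step giant-step with step n = ⌈√167⌉ = 13.
Baby steps 95^j mod 167 (j:value) for j=0..12: 0:1, 1:95, 2:7, 3:164, 4:49, 5:146, 6:9, 7:20, 8:63, 9:140, 10:107, 11:145, 12:81.
Giant-step multiplier: 95^(-13) ≡ 95^(166-13) = 95^153 ≡ 90 (mod 167).
Giant steps γ_i = 24·90^i mod 167: γ_0=24, γ_1=156, γ_2=12, γ_3=78, γ_4=6, γ_5=39, γ_6=3, γ_7=103, γ_8=85, γ_9=135, γ_10=126, γ_11=151, γ_12=63 (in table at j=8).
x = i·n + j = 12·13 + 8 = 164.
Check: 95^164 ≡ 24 (mod 167).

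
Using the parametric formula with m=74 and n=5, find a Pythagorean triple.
(5451, 740, 5501)

Euclid's formula: a = m² - n², b = 2mn, c = m² + n²
m = 74, n = 5
a = 74² - 5² = 5476 - 25 = 5451
b = 2 × 74 × 5 = 740
c = 74² + 5² = 5476 + 25 = 5501
Verification: 5451² + 740² = 29713401 + 547600 = 30261001 = 5501² ✓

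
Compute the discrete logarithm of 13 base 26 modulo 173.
22

Baby-step giant-step with step n = ⌈√173⌉ = 14.
Baby steps 26^j mod 173 (j:value) for j=0..13: 0:1, 1:26, 2:157, 3:103, 4:83, 5:82, 6:56, 7:72, 8:142, 9:59, 10:150, 11:94, 12:22, 13:53.
Giant-step multiplier: 26^(-14) ≡ 26^(172-14) = 26^158 ≡ 144 (mod 173).
Giant steps γ_i = 13·144^i mod 173: γ_0=13, γ_1=142 (in table at j=8).
x = i·n + j = 1·14 + 8 = 22.
Check: 26^22 ≡ 13 (mod 173).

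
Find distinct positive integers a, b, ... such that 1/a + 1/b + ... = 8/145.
1/19 + 1/394 + 1/361824 + 1/196374548640

Greedy algorithm:
8/145: ceiling(145/8) = 19, use 1/19
7/2755: ceiling(2755/7) = 394, use 1/394
3/1085470: ceiling(1085470/3) = 361824, use 1/361824
1/196374548640: ceiling(196374548640/1) = 196374548640, use 1/196374548640
Result: 8/145 = 1/19 + 1/394 + 1/361824 + 1/196374548640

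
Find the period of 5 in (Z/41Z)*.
20

41 is prime, so ord(5) divides φ(41) = 40.
Divisors of 40: 1, 2, 4, 5, 8, 10, 20, 40.
Repeated squaring: 5^1 ≡ 5, 5^2 ≡ 25, 5^4 ≡ 10, 5^8 ≡ 18, 5^16 ≡ 37, 5^32 ≡ 16 (mod 41).
Test 5^d mod 41 for each divisor d in increasing order:
5^1 ≡ 5
5^2 ≡ 25
5^4 ≡ 10
5^5 = 5^4·5^1 ≡ 9
5^8 ≡ 18
5^10 = 5^8·5^2 ≡ 40
5^20 = 5^16·5^4 ≡ 1  ← first divisor giving 1
The order is 20.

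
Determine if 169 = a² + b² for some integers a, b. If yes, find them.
0² + 13² (a=0, b=13)

Factorization: 169 = 13^2
By Fermat: n is sum of two squares iff every prime p ≡ 3 (mod 4) appears to even power.
All primes ≡ 3 (mod 4) appear to even power.
Search a = 0, 1, 2, … for 169 - a² a perfect square: first hit at a = 0: 169 - 0 = 169 = 13².
169 = 0² + 13² = 0 + 169 ✓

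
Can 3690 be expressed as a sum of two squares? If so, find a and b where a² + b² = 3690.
21² + 57² (a=21, b=57)

Factorization: 3690 = 2 × 3^2 × 5 × 41
By Fermat: n is sum of two squares iff every prime p ≡ 3 (mod 4) appears to even power.
All primes ≡ 3 (mod 4) appear to even power.
Search a = 0, 1, 2, … for 3690 - a² a perfect square: first hit at a = 21: 3690 - 441 = 3249 = 57².
3690 = 21² + 57² = 441 + 3249 ✓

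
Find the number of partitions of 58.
715220

p(n) counts ways to write n as a sum of positive integers (order ignored).
Euler's pentagonal recurrence: p(k) = p(k-1) + p(k-2) - p(k-5) - p(k-7) + p(k-12) + p(k-15) - ... (offsets j(3j∓1)/2, signs ++--, p(0)=1, p(<0)=0).
DP table for k = 0..57: p(0)=1, p(1)=1, p(2)=2, p(3)=3, p(4)=5, p(5)=7, p(6)=11, p(7)=15, p(8)=22, p(9)=30, p(10)=42, p(11)=56, p(12)=77, p(13)=101, p(14)=135, p(15)=176, p(16)=231, p(17)=297, p(18)=385, p(19)=490, p(20)=627, p(21)=792, p(22)=1002, p(23)=1255, p(24)=1575, p(25)=1958, p(26)=2436, p(27)=3010, p(28)=3718, p(29)=4565, p(30)=5604, p(31)=6842, p(32)=8349, p(33)=10143, p(34)=12310, p(35)=14883, p(36)=17977, p(37)=21637, p(38)=26015, p(39)=31185, p(40)=37338, p(41)=44583, p(42)=53174, p(43)=63261, p(44)=75175, p(45)=89134, p(46)=105558, p(47)=124754, p(48)=147273, p(49)=173525, p(50)=204226, p(51)=239943, p(52)=281589, p(53)=329931, p(54)=386155, p(55)=451276, p(56)=526823, p(57)=614154.
Final step: p(58) = p(57) + p(56) - p(53) - p(51) + p(46) + p(43) - p(36) - p(32) + p(23) + p(18) - p(7) - p(1)
= 614154 + 526823 - 329931 - 239943 + 105558 + 63261 - 17977 - 8349 + 1255 + 385 - 15 - 1
= 715220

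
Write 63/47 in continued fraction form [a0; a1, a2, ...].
[1; 2, 1, 15]

Euclidean algorithm steps:
63 = 1 × 47 + 16
47 = 2 × 16 + 15
16 = 1 × 15 + 1
15 = 15 × 1 + 0
Continued fraction: [1; 2, 1, 15]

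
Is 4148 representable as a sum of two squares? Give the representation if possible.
28² + 58² (a=28, b=58)

Factorization: 4148 = 2^2 × 17 × 61
By Fermat: n is sum of two squares iff every prime p ≡ 3 (mod 4) appears to even power.
All primes ≡ 3 (mod 4) appear to even power.
Search a = 0, 1, 2, … for 4148 - a² a perfect square: first hit at a = 28: 4148 - 784 = 3364 = 58².
4148 = 28² + 58² = 784 + 3364 ✓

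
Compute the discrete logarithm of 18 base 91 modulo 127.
10

Baby-step giant-step with step n = ⌈√127⌉ = 12.
Baby steps 91^j mod 127 (j:value) for j=0..11: 0:1, 1:91, 2:26, 3:80, 4:41, 5:48, 6:50, 7:105, 8:30, 9:63, 10:18, 11:114.
h = 18 is already in the table at j=10, so x = 10.
Check: 91^10 ≡ 18 (mod 127).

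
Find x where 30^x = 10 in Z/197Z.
158

Baby-step giant-step with step n = ⌈√197⌉ = 15.
Baby steps 30^j mod 197 (j:value) for j=0..14: 0:1, 1:30, 2:112, 3:11, 4:133, 5:50, 6:121, 7:84, 8:156, 9:149, 10:136, 11:140, 12:63, 13:117, 14:161.
Giant-step multiplier: 30^(-15) ≡ 30^(196-15) = 30^181 ≡ 141 (mod 197).
Giant steps γ_i = 10·141^i mod 197: γ_0=10, γ_1=31, γ_2=37, γ_3=95, γ_4=196, γ_5=56, γ_6=16, γ_7=89, γ_8=138, γ_9=152, γ_10=156 (in table at j=8).
x = i·n + j = 10·15 + 8 = 158.
Check: 30^158 ≡ 10 (mod 197).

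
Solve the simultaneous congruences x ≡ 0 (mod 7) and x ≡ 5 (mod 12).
77

Using Chinese Remainder Theorem:
M = 7 × 12 = 84
M1 = 12, M2 = 7
y1 = 12^(-1) mod 7 = 3
y2 = 7^(-1) mod 12 = 7
x = (0×12×3 + 5×7×7) mod 84 = 77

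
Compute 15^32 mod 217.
8

Repeated squaring. Binary of 32 = 100000.
15^1 ≡ 15 (mod 217); 15^2 ≡ 8 (mod 217); 15^4 ≡ 64 (mod 217); 15^8 ≡ 190 (mod 217); 15^16 ≡ 78 (mod 217); 15^32 ≡ 8 (mod 217)
15^32 = 15^32 ≡ 8 (mod 217)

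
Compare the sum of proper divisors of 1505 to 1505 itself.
deficient

Proper divisors of 1505: sum = 1 + 5 + 7 + 35 + 43 + 215 + 301 = 607
Since 607 < 1505, 1505 is deficient.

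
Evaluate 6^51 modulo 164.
28

Repeated squaring. Binary of 51 = 110011.
6^1 ≡ 6 (mod 164); 6^2 ≡ 36 (mod 164); 6^4 ≡ 148 (mod 164); 6^8 ≡ 92 (mod 164); 6^16 ≡ 100 (mod 164); 6^32 ≡ 160 (mod 164)
6^51 = 6^1 × 6^2 × 6^16 × 6^32 ≡ 28 (mod 164)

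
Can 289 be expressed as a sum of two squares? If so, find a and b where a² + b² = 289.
0² + 17² (a=0, b=17)

Factorization: 289 = 17^2
By Fermat: n is sum of two squares iff every prime p ≡ 3 (mod 4) appears to even power.
All primes ≡ 3 (mod 4) appear to even power.
Search a = 0, 1, 2, … for 289 - a² a perfect square: first hit at a = 0: 289 - 0 = 289 = 17².
289 = 0² + 17² = 0 + 289 ✓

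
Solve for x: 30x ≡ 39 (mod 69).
x ≡ 22 (mod 23)

gcd(30, 69) = 3, which divides 39, so solutions exist.
Divide through by 3: 10x ≡ 13 (mod 23).
Find 10^(-1) mod 23 by the extended Euclidean algorithm:
23 = 2 × 10 + 3  ⟹  3 = (1)·23 + (-2)·10
10 = 3 × 3 + 1  ⟹  1 = (-3)·23 + (7)·10
So (7)·10 ≡ 1 (mod 23), i.e. 10^(-1) ≡ 7 (mod 23).
x ≡ 7 × 13 = 91 ≡ 22 (mod 23).
Check: 30 × 22 = 660 ≡ 39 (mod 69).
x ≡ 22 (mod 23), giving 3 solutions mod 69.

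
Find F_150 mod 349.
49

Matrix identity: Q^n = [[F_(n+1), F_n], [F_n, F_(n-1)]] with Q = [[1,1],[1,0]].
n = 150 = 10010110₂. Square-and-multiply, entries mod 349:
Q^1 = [[1,1],[1,0]]
Q^2 = (Q^1)² = [[2,1],[1,1]]
Q^4 = (Q^2)² = [[5,3],[3,2]]
Q^9 = (Q^4)²·Q = [[55,34],[34,21]]
Q^18 = (Q^9)² = [[342,141],[141,201]]
Q^37 = (Q^18)²·Q = [[169,37],[37,132]]
Q^75 = (Q^37)²·Q = [[234,265],[265,318]]
Q^150 = (Q^75)² = [[39,49],[49,339]]
F_150 mod 349 = Q^150[0][1] = 49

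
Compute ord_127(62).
63

127 is prime, so ord(62) divides φ(127) = 126.
Divisors of 126: 1, 2, 3, 6, 7, 9, 14, 18, 21, 42, 63, 126.
Repeated squaring: 62^1 ≡ 62, 62^2 ≡ 34, 62^4 ≡ 13, 62^8 ≡ 42, 62^16 ≡ 113, 62^32 ≡ 69, 62^64 ≡ 62 (mod 127).
Test 62^d mod 127 for each divisor d in increasing order:
62^1 ≡ 62
62^2 ≡ 34
62^3 = 62^2·62^1 ≡ 76
62^6 = 62^4·62^2 ≡ 61
62^7 = 62^4·62^2·62^1 ≡ 99
62^9 = 62^8·62^1 ≡ 64
62^14 = 62^8·62^4·62^2 ≡ 22
62^18 = 62^16·62^2 ≡ 32
62^21 = 62^16·62^4·62^1 ≡ 19
62^42 = 62^32·62^8·62^2 ≡ 107
62^63 = 62^32·62^16·62^8·62^4·62^2·62^1 ≡ 1  ← first divisor giving 1
The order is 63.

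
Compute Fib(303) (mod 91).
57

Matrix identity: Q^n = [[F_(n+1), F_n], [F_n, F_(n-1)]] with Q = [[1,1],[1,0]].
n = 303 = 100101111₂. Square-and-multiply, entries mod 91:
Q^1 = [[1,1],[1,0]]
Q^2 = (Q^1)² = [[2,1],[1,1]]
Q^4 = (Q^2)² = [[5,3],[3,2]]
Q^9 = (Q^4)²·Q = [[55,34],[34,21]]
Q^18 = (Q^9)² = [[86,36],[36,50]]
Q^37 = (Q^18)²·Q = [[29,47],[47,73]]
Q^75 = (Q^37)²·Q = [[18,47],[47,62]]
Q^151 = (Q^75)²·Q = [[14,76],[76,29]]
Q^303 = (Q^151)²·Q = [[49,57],[57,83]]
F_303 mod 91 = Q^303[0][1] = 57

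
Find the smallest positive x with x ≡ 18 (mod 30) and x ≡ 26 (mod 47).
1248

Using Chinese Remainder Theorem:
M = 30 × 47 = 1410
M1 = 47, M2 = 30
y1 = 47^(-1) mod 30 = 23
y2 = 30^(-1) mod 47 = 11
x = (18×47×23 + 26×30×11) mod 1410 = 1248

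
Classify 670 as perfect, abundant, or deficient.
deficient

Proper divisors of 670: sum = 1 + 2 + 5 + 10 + 67 + 134 + 335 = 554
Since 554 < 670, 670 is deficient.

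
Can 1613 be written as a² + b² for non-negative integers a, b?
13² + 38² (a=13, b=38)

Factorization: 1613 = 1613
By Fermat: n is sum of two squares iff every prime p ≡ 3 (mod 4) appears to even power.
All primes ≡ 3 (mod 4) appear to even power.
Search a = 0, 1, 2, … for 1613 - a² a perfect square: first hit at a = 13: 1613 - 169 = 1444 = 38².
1613 = 13² + 38² = 169 + 1444 ✓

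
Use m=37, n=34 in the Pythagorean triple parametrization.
(213, 2516, 2525)

Euclid's formula: a = m² - n², b = 2mn, c = m² + n²
m = 37, n = 34
a = 37² - 34² = 1369 - 1156 = 213
b = 2 × 37 × 34 = 2516
c = 37² + 34² = 1369 + 1156 = 2525
Verification: 213² + 2516² = 45369 + 6330256 = 6375625 = 2525² ✓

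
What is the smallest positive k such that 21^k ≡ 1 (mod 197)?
196

197 is prime, so ord(21) divides φ(197) = 196.
Divisors of 196: 1, 2, 4, 7, 14, 28, 49, 98, 196.
Repeated squaring: 21^1 ≡ 21, 21^2 ≡ 47, 21^4 ≡ 42, 21^8 ≡ 188, 21^16 ≡ 81, 21^32 ≡ 60, 21^64 ≡ 54, 21^128 ≡ 158 (mod 197).
Test 21^d mod 197 for each divisor d in increasing order:
21^1 ≡ 21
21^2 ≡ 47
21^4 ≡ 42
21^7 = 21^4·21^2·21^1 ≡ 84
21^14 = 21^8·21^4·21^2 ≡ 161
21^28 = 21^16·21^8·21^4 ≡ 114
21^49 = 21^32·21^16·21^1 ≡ 14
21^98 = 21^64·21^32·21^2 ≡ 196
21^196 = 21^128·21^64·21^4 ≡ 1  ← first divisor giving 1
The order is 196.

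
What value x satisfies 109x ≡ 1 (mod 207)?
19

gcd(109, 207) = 1, so the inverse exists.
Extended Euclidean algorithm on (207, 109):
207 = 1 × 109 + 98  ⟹  98 = (1)·207 + (-1)·109
109 = 1 × 98 + 11  ⟹  11 = (-1)·207 + (2)·109
98 = 8 × 11 + 10  ⟹  10 = (9)·207 + (-17)·109
11 = 1 × 10 + 1  ⟹  1 = (-10)·207 + (19)·109
So (19)·109 ≡ 1 (mod 207), i.e. 109^(-1) ≡ 19 (mod 207).
Check: 109 × 19 = 2071 ≡ 1 (mod 207)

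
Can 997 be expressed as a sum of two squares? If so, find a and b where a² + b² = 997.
6² + 31² (a=6, b=31)

Factorization: 997 = 997
By Fermat: n is sum of two squares iff every prime p ≡ 3 (mod 4) appears to even power.
All primes ≡ 3 (mod 4) appear to even power.
Search a = 0, 1, 2, … for 997 - a² a perfect square: first hit at a = 6: 997 - 36 = 961 = 31².
997 = 6² + 31² = 36 + 961 ✓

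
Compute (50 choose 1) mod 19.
12

Using Lucas' theorem:
Write n=50 and k=1 in base 19:
n in base 19: [2, 12]
k in base 19: [0, 1]
C(50,1) mod 19 = ∏ C(n_i, k_i) mod 19
Digit binomials (mod 19): C(2,0) = 1; C(12,1) = 12
Product: 1 × 12 = 12 ≡ 12 (mod 19)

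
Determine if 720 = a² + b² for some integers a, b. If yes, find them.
12² + 24² (a=12, b=24)

Factorization: 720 = 2^4 × 3^2 × 5
By Fermat: n is sum of two squares iff every prime p ≡ 3 (mod 4) appears to even power.
All primes ≡ 3 (mod 4) appear to even power.
Search a = 0, 1, 2, … for 720 - a² a perfect square: first hit at a = 12: 720 - 144 = 576 = 24².
720 = 12² + 24² = 144 + 576 ✓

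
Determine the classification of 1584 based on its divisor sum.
abundant

Proper divisors of 1584: sum = 1 + 2 + 3 + 4 + 6 + 8 + 9 + 11 + ... + 264 + 396 + 528 + 792 (29 divisors) = 3252
Since 3252 > 1584, 1584 is abundant.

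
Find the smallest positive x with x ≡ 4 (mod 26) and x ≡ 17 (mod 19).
264

Using Chinese Remainder Theorem:
M = 26 × 19 = 494
M1 = 19, M2 = 26
y1 = 19^(-1) mod 26 = 11
y2 = 26^(-1) mod 19 = 11
x = (4×19×11 + 17×26×11) mod 494 = 264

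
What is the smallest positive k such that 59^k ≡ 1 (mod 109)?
108

109 is prime, so ord(59) divides φ(109) = 108.
Divisors of 108: 1, 2, 3, 4, 6, 9, 12, 18, 27, 36, 54, 108.
Repeated squaring: 59^1 ≡ 59, 59^2 ≡ 102, 59^4 ≡ 49, 59^8 ≡ 3, 59^16 ≡ 9, 59^32 ≡ 81, 59^64 ≡ 21 (mod 109).
Test 59^d mod 109 for each divisor d in increasing order:
59^1 ≡ 59
59^2 ≡ 102
59^3 = 59^2·59^1 ≡ 23
59^4 ≡ 49
59^6 = 59^4·59^2 ≡ 93
59^9 = 59^8·59^1 ≡ 68
59^12 = 59^8·59^4 ≡ 38
59^18 = 59^16·59^2 ≡ 46
59^27 = 59^16·59^8·59^2·59^1 ≡ 76
59^36 = 59^32·59^4 ≡ 45
59^54 = 59^32·59^16·59^4·59^2 ≡ 108
59^108 = 59^64·59^32·59^8·59^4 ≡ 1  ← first divisor giving 1
The order is 108.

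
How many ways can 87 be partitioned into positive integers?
38887673

p(n) counts ways to write n as a sum of positive integers (order ignored).
Euler's pentagonal recurrence: p(k) = p(k-1) + p(k-2) - p(k-5) - p(k-7) + p(k-12) + p(k-15) - ... (offsets j(3j∓1)/2, signs ++--, p(0)=1, p(<0)=0).
DP table for k = 0..86: p(0)=1, p(1)=1, p(2)=2, p(3)=3, p(4)=5, p(5)=7, p(6)=11, p(7)=15, p(8)=22, p(9)=30, p(10)=42, p(11)=56, p(12)=77, p(13)=101, p(14)=135, p(15)=176, p(16)=231, p(17)=297, p(18)=385, p(19)=490, p(20)=627, p(21)=792, p(22)=1002, p(23)=1255, p(24)=1575, p(25)=1958, p(26)=2436, p(27)=3010, p(28)=3718, p(29)=4565, p(30)=5604, p(31)=6842, p(32)=8349, p(33)=10143, p(34)=12310, p(35)=14883, p(36)=17977, p(37)=21637, p(38)=26015, p(39)=31185, p(40)=37338, p(41)=44583, p(42)=53174, p(43)=63261, p(44)=75175, p(45)=89134, p(46)=105558, p(47)=124754, p(48)=147273, p(49)=173525, p(50)=204226, p(51)=239943, p(52)=281589, p(53)=329931, p(54)=386155, p(55)=451276, p(56)=526823, p(57)=614154, p(58)=715220, p(59)=831820, p(60)=966467, p(61)=1121505, p(62)=1300156, p(63)=1505499, p(64)=1741630, p(65)=2012558, p(66)=2323520, p(67)=2679689, p(68)=3087735, p(69)=3554345, p(70)=4087968, p(71)=4697205, p(72)=5392783, p(73)=6185689, p(74)=7089500, p(75)=8118264, p(76)=9289091, p(77)=10619863, p(78)=12132164, p(79)=13848650, p(80)=15796476, p(81)=18004327, p(82)=20506255, p(83)=23338469, p(84)=26543660, p(85)=30167357, p(86)=34262962.
Final step: p(87) = p(86) + p(85) - p(82) - p(80) + p(75) + p(72) - p(65) - p(61) + p(52) + p(47) - p(36) - p(30) + p(17) + p(10)
= 34262962 + 30167357 - 20506255 - 15796476 + 8118264 + 5392783 - 2012558 - 1121505 + 281589 + 124754 - 17977 - 5604 + 297 + 42
= 38887673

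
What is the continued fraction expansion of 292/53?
[5; 1, 1, 26]

Euclidean algorithm steps:
292 = 5 × 53 + 27
53 = 1 × 27 + 26
27 = 1 × 26 + 1
26 = 26 × 1 + 0
Continued fraction: [5; 1, 1, 26]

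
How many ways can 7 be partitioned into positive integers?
15

p(n) counts ways to write n as a sum of positive integers (order ignored).
Examples: 7; 6 + 1; 5 + 2; 5 + 1 + 1; 4 + 3; ... (15 total)
p(7) = 15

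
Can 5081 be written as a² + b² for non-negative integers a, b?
40² + 59² (a=40, b=59)

Factorization: 5081 = 5081
By Fermat: n is sum of two squares iff every prime p ≡ 3 (mod 4) appears to even power.
All primes ≡ 3 (mod 4) appear to even power.
Search a = 0, 1, 2, … for 5081 - a² a perfect square: first hit at a = 40: 5081 - 1600 = 3481 = 59².
5081 = 40² + 59² = 1600 + 3481 ✓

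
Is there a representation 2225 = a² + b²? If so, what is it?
4² + 47² (a=4, b=47)

Factorization: 2225 = 5^2 × 89
By Fermat: n is sum of two squares iff every prime p ≡ 3 (mod 4) appears to even power.
All primes ≡ 3 (mod 4) appear to even power.
Search a = 0, 1, 2, … for 2225 - a² a perfect square: first hit at a = 4: 2225 - 16 = 2209 = 47².
2225 = 4² + 47² = 16 + 2209 ✓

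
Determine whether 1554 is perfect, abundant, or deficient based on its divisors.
abundant

Proper divisors of 1554: sum = 1 + 2 + 3 + 6 + 7 + 14 + 21 + 37 + 42 + 74 + 111 + 222 + 259 + 518 + 777 = 2094
Since 2094 > 1554, 1554 is abundant.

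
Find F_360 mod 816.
0

Matrix identity: Q^n = [[F_(n+1), F_n], [F_n, F_(n-1)]] with Q = [[1,1],[1,0]].
n = 360 = 101101000₂. Square-and-multiply, entries mod 816:
Q^1 = [[1,1],[1,0]]
Q^2 = (Q^1)² = [[2,1],[1,1]]
Q^5 = (Q^2)²·Q = [[8,5],[5,3]]
Q^11 = (Q^5)²·Q = [[144,89],[89,55]]
Q^22 = (Q^11)² = [[97,575],[575,338]]
Q^45 = (Q^22)²·Q = [[191,578],[578,429]]
Q^90 = (Q^45)² = [[101,136],[136,781]]
Q^180 = (Q^90)² = [[137,0],[0,137]]
Q^360 = (Q^180)² = [[1,0],[0,1]]
F_360 mod 816 = Q^360[0][1] = 0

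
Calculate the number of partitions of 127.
3913864295

p(n) counts ways to write n as a sum of positive integers (order ignored).
Euler's pentagonal recurrence: p(k) = p(k-1) + p(k-2) - p(k-5) - p(k-7) + p(k-12) + p(k-15) - ... (offsets j(3j∓1)/2, signs ++--, p(0)=1, p(<0)=0).
DP table for k = 0..126: p(0)=1, p(1)=1, p(2)=2, p(3)=3, p(4)=5, p(5)=7, p(6)=11, p(7)=15, p(8)=22, p(9)=30, p(10)=42, p(11)=56, p(12)=77, p(13)=101, p(14)=135, p(15)=176, p(16)=231, p(17)=297, p(18)=385, p(19)=490, p(20)=627, p(21)=792, p(22)=1002, p(23)=1255, p(24)=1575, p(25)=1958, p(26)=2436, p(27)=3010, p(28)=3718, p(29)=4565, p(30)=5604, p(31)=6842, p(32)=8349, p(33)=10143, p(34)=12310, p(35)=14883, p(36)=17977, p(37)=21637, p(38)=26015, p(39)=31185, p(40)=37338, p(41)=44583, p(42)=53174, p(43)=63261, p(44)=75175, p(45)=89134, p(46)=105558, p(47)=124754, p(48)=147273, p(49)=173525, p(50)=204226, p(51)=239943, p(52)=281589, p(53)=329931, p(54)=386155, p(55)=451276, p(56)=526823, p(57)=614154, p(58)=715220, p(59)=831820, p(60)=966467, p(61)=1121505, p(62)=1300156, p(63)=1505499, p(64)=1741630, p(65)=2012558, p(66)=2323520, p(67)=2679689, p(68)=3087735, p(69)=3554345, p(70)=4087968, p(71)=4697205, p(72)=5392783, p(73)=6185689, p(74)=7089500, p(75)=8118264, p(76)=9289091, p(77)=10619863, p(78)=12132164, p(79)=13848650, p(80)=15796476, p(81)=18004327, p(82)=20506255, p(83)=23338469, p(84)=26543660, p(85)=30167357, p(86)=34262962, p(87)=38887673, p(88)=44108109, p(89)=49995925, p(90)=56634173, p(91)=64112359, p(92)=72533807, p(93)=82010177, p(94)=92669720, p(95)=104651419, p(96)=118114304, p(97)=133230930, p(98)=150198136, p(99)=169229875, p(100)=190569292, p(101)=214481126, p(102)=241265379, p(103)=271248950, p(104)=304801365, p(105)=342325709, p(106)=384276336, p(107)=431149389, p(108)=483502844, p(109)=541946240, p(110)=607163746, p(111)=679903203, p(112)=761002156, p(113)=851376628, p(114)=952050665, p(115)=1064144451, p(116)=1188908248, p(117)=1327710076, p(118)=1482074143, p(119)=1653668665, p(120)=1844349560, p(121)=2056148051, p(122)=2291320912, p(123)=2552338241, p(124)=2841940500, p(125)=3163127352, p(126)=3519222692.
Final step: p(127) = p(126) + p(125) - p(122) - p(120) + p(115) + p(112) - p(105) - p(101) + p(92) + p(87) - p(76) - p(70) + p(57) + p(50) - p(35) - p(27) + p(10) + p(1)
= 3519222692 + 3163127352 - 2291320912 - 1844349560 + 1064144451 + 761002156 - 342325709 - 214481126 + 72533807 + 38887673 - 9289091 - 4087968 + 614154 + 204226 - 14883 - 3010 + 42 + 1
= 3913864295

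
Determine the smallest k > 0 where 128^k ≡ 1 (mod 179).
178

179 is prime, so ord(128) divides φ(179) = 178.
Divisors of 178: 1, 2, 89, 178.
Repeated squaring: 128^1 ≡ 128, 128^2 ≡ 95, 128^4 ≡ 75, 128^8 ≡ 76, 128^16 ≡ 48, 128^32 ≡ 156, 128^64 ≡ 171, 128^128 ≡ 64 (mod 179).
Test 128^d mod 179 for each divisor d in increasing order:
128^1 ≡ 128
128^2 ≡ 95
128^89 = 128^64·128^16·128^8·128^1 ≡ 178
128^178 = 128^128·128^32·128^16·128^2 ≡ 1  ← first divisor giving 1
The order is 178.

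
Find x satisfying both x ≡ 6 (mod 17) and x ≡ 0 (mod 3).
6

Using Chinese Remainder Theorem:
M = 17 × 3 = 51
M1 = 3, M2 = 17
y1 = 3^(-1) mod 17 = 6
y2 = 17^(-1) mod 3 = 2
x = (6×3×6 + 0×17×2) mod 51 = 6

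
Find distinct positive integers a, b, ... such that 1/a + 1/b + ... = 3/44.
1/15 + 1/660

Greedy algorithm:
3/44: ceiling(44/3) = 15, use 1/15
1/660: ceiling(660/1) = 660, use 1/660
Result: 3/44 = 1/15 + 1/660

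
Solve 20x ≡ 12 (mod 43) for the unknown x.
x ≡ 35 (mod 43)

gcd(20, 43) = 1, which divides 12, so solutions exist.
Find 20^(-1) mod 43 by the extended Euclidean algorithm:
43 = 2 × 20 + 3  ⟹  3 = (1)·43 + (-2)·20
20 = 6 × 3 + 2  ⟹  2 = (-6)·43 + (13)·20
3 = 1 × 2 + 1  ⟹  1 = (7)·43 + (-15)·20
So (-15)·20 ≡ 1 (mod 43), i.e. 20^(-1) ≡ -15 ≡ 28 (mod 43).
x ≡ 28 × 12 = 336 ≡ 35 (mod 43).
Check: 20 × 35 = 700 ≡ 12 (mod 43).
Unique solution: x ≡ 35 (mod 43)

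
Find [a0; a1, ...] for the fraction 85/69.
[1; 4, 3, 5]

Euclidean algorithm steps:
85 = 1 × 69 + 16
69 = 4 × 16 + 5
16 = 3 × 5 + 1
5 = 5 × 1 + 0
Continued fraction: [1; 4, 3, 5]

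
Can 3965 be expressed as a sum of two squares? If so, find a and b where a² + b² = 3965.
11² + 62² (a=11, b=62)

Factorization: 3965 = 5 × 13 × 61
By Fermat: n is sum of two squares iff every prime p ≡ 3 (mod 4) appears to even power.
All primes ≡ 3 (mod 4) appear to even power.
Search a = 0, 1, 2, … for 3965 - a² a perfect square: first hit at a = 11: 3965 - 121 = 3844 = 62².
3965 = 11² + 62² = 121 + 3844 ✓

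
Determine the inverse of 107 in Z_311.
218

gcd(107, 311) = 1, so the inverse exists.
Extended Euclidean algorithm on (311, 107):
311 = 2 × 107 + 97  ⟹  97 = (1)·311 + (-2)·107
107 = 1 × 97 + 10  ⟹  10 = (-1)·311 + (3)·107
97 = 9 × 10 + 7  ⟹  7 = (10)·311 + (-29)·107
10 = 1 × 7 + 3  ⟹  3 = (-11)·311 + (32)·107
7 = 2 × 3 + 1  ⟹  1 = (32)·311 + (-93)·107
So (-93)·107 ≡ 1 (mod 311), i.e. 107^(-1) ≡ -93 ≡ 218 (mod 311).
Check: 107 × 218 = 23326 ≡ 1 (mod 311)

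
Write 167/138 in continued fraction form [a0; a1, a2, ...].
[1; 4, 1, 3, 7]

Euclidean algorithm steps:
167 = 1 × 138 + 29
138 = 4 × 29 + 22
29 = 1 × 22 + 7
22 = 3 × 7 + 1
7 = 7 × 1 + 0
Continued fraction: [1; 4, 1, 3, 7]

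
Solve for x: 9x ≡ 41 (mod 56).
x ≡ 17 (mod 56)

gcd(9, 56) = 1, which divides 41, so solutions exist.
Find 9^(-1) mod 56 by the extended Euclidean algorithm:
56 = 6 × 9 + 2  ⟹  2 = (1)·56 + (-6)·9
9 = 4 × 2 + 1  ⟹  1 = (-4)·56 + (25)·9
So (25)·9 ≡ 1 (mod 56), i.e. 9^(-1) ≡ 25 (mod 56).
x ≡ 25 × 41 = 1025 ≡ 17 (mod 56).
Check: 9 × 17 = 153 ≡ 41 (mod 56).
Unique solution: x ≡ 17 (mod 56)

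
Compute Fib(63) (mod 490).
232

Matrix identity: Q^n = [[F_(n+1), F_n], [F_n, F_(n-1)]] with Q = [[1,1],[1,0]].
n = 63 = 111111₂. Square-and-multiply, entries mod 490:
Q^1 = [[1,1],[1,0]]
Q^3 = (Q^1)²·Q = [[3,2],[2,1]]
Q^7 = (Q^3)²·Q = [[21,13],[13,8]]
Q^15 = (Q^7)²·Q = [[7,120],[120,377]]
Q^31 = (Q^15)²·Q = [[259,239],[239,20]]
Q^63 = (Q^31)²·Q = [[273,232],[232,41]]
F_63 mod 490 = Q^63[0][1] = 232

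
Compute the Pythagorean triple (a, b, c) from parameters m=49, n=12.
(2257, 1176, 2545)

Euclid's formula: a = m² - n², b = 2mn, c = m² + n²
m = 49, n = 12
a = 49² - 12² = 2401 - 144 = 2257
b = 2 × 49 × 12 = 1176
c = 49² + 12² = 2401 + 144 = 2545
Verification: 2257² + 1176² = 5094049 + 1382976 = 6477025 = 2545² ✓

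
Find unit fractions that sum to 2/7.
1/4 + 1/28

Greedy algorithm:
2/7: ceiling(7/2) = 4, use 1/4
1/28: ceiling(28/1) = 28, use 1/28
Result: 2/7 = 1/4 + 1/28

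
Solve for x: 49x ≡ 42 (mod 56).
x ≡ 2 (mod 8)

gcd(49, 56) = 7, which divides 42, so solutions exist.
Divide through by 7: 7x ≡ 6 (mod 8).
Find 7^(-1) mod 8 by the extended Euclidean algorithm:
8 = 1 × 7 + 1  ⟹  1 = (1)·8 + (-1)·7
So (-1)·7 ≡ 1 (mod 8), i.e. 7^(-1) ≡ -1 ≡ 7 (mod 8).
x ≡ 7 × 6 = 42 ≡ 2 (mod 8).
Check: 49 × 2 = 98 ≡ 42 (mod 56).
x ≡ 2 (mod 8), giving 7 solutions mod 56.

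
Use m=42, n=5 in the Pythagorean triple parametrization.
(1739, 420, 1789)

Euclid's formula: a = m² - n², b = 2mn, c = m² + n²
m = 42, n = 5
a = 42² - 5² = 1764 - 25 = 1739
b = 2 × 42 × 5 = 420
c = 42² + 5² = 1764 + 25 = 1789
Verification: 1739² + 420² = 3024121 + 176400 = 3200521 = 1789² ✓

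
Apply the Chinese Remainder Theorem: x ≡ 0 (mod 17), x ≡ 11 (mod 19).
68

Using Chinese Remainder Theorem:
M = 17 × 19 = 323
M1 = 19, M2 = 17
y1 = 19^(-1) mod 17 = 9
y2 = 17^(-1) mod 19 = 9
x = (0×19×9 + 11×17×9) mod 323 = 68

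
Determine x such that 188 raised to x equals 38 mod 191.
165

Baby-step giant-step with step n = ⌈√191⌉ = 14.
Baby steps 188^j mod 191 (j:value) for j=0..13: 0:1, 1:188, 2:9, 3:164, 4:81, 5:139, 6:156, 7:105, 8:67, 9:181, 10:30, 11:101, 12:79, 13:145.
Giant-step multiplier: 188^(-14) ≡ 188^(190-14) = 188^176 ≡ 18 (mod 191).
Giant steps γ_i = 38·18^i mod 191: γ_0=38, γ_1=111, γ_2=88, γ_3=56, γ_4=53, γ_5=190, γ_6=173, γ_7=58, γ_8=89, γ_9=74, γ_10=186, γ_11=101 (in table at j=11).
x = i·n + j = 11·14 + 11 = 165.
Check: 188^165 ≡ 38 (mod 191).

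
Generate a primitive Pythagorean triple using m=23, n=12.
(385, 552, 673)

Euclid's formula: a = m² - n², b = 2mn, c = m² + n²
m = 23, n = 12
a = 23² - 12² = 529 - 144 = 385
b = 2 × 23 × 12 = 552
c = 23² + 12² = 529 + 144 = 673
Verification: 385² + 552² = 148225 + 304704 = 452929 = 673² ✓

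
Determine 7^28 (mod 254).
99

Repeated squaring. Binary of 28 = 11100.
7^1 ≡ 7 (mod 254); 7^2 ≡ 49 (mod 254); 7^4 ≡ 115 (mod 254); 7^8 ≡ 17 (mod 254); 7^16 ≡ 35 (mod 254)
7^28 = 7^4 × 7^8 × 7^16 ≡ 99 (mod 254)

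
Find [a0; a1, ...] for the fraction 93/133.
[0; 1, 2, 3, 13]

Euclidean algorithm steps:
93 = 0 × 133 + 93
133 = 1 × 93 + 40
93 = 2 × 40 + 13
40 = 3 × 13 + 1
13 = 13 × 1 + 0
Continued fraction: [0; 1, 2, 3, 13]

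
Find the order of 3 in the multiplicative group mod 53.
52

53 is prime, so ord(3) divides φ(53) = 52.
Divisors of 52: 1, 2, 4, 13, 26, 52.
Repeated squaring: 3^1 ≡ 3, 3^2 ≡ 9, 3^4 ≡ 28, 3^8 ≡ 42, 3^16 ≡ 15, 3^32 ≡ 13 (mod 53).
Test 3^d mod 53 for each divisor d in increasing order:
3^1 ≡ 3
3^2 ≡ 9
3^4 ≡ 28
3^13 = 3^8·3^4·3^1 ≡ 30
3^26 = 3^16·3^8·3^2 ≡ 52
3^52 = 3^32·3^16·3^4 ≡ 1  ← first divisor giving 1
The order is 52.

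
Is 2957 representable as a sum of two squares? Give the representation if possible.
29² + 46² (a=29, b=46)

Factorization: 2957 = 2957
By Fermat: n is sum of two squares iff every prime p ≡ 3 (mod 4) appears to even power.
All primes ≡ 3 (mod 4) appear to even power.
Search a = 0, 1, 2, … for 2957 - a² a perfect square: first hit at a = 29: 2957 - 841 = 2116 = 46².
2957 = 29² + 46² = 841 + 2116 ✓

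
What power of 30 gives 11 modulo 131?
54

Baby-step giant-step with step n = ⌈√131⌉ = 12.
Baby steps 30^j mod 131 (j:value) for j=0..11: 0:1, 1:30, 2:114, 3:14, 4:27, 5:24, 6:65, 7:116, 8:74, 9:124, 10:52, 11:119.
Giant-step multiplier: 30^(-12) ≡ 30^(130-12) = 30^118 ≡ 4 (mod 131).
Giant steps γ_i = 11·4^i mod 131: γ_0=11, γ_1=44, γ_2=45, γ_3=49, γ_4=65 (in table at j=6).
x = i·n + j = 4·12 + 6 = 54.
Check: 30^54 ≡ 11 (mod 131).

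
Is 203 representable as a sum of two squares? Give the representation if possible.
Not possible

Factorization: 203 = 7 × 29
By Fermat: n is sum of two squares iff every prime p ≡ 3 (mod 4) appears to even power.
Prime(s) ≡ 3 (mod 4) with odd exponent: [(7, 1)]
Therefore 203 cannot be expressed as a² + b².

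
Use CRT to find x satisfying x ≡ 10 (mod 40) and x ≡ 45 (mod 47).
1690

Using Chinese Remainder Theorem:
M = 40 × 47 = 1880
M1 = 47, M2 = 40
y1 = 47^(-1) mod 40 = 23
y2 = 40^(-1) mod 47 = 20
x = (10×47×23 + 45×40×20) mod 1880 = 1690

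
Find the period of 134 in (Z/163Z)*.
81

163 is prime, so ord(134) divides φ(163) = 162.
Divisors of 162: 1, 2, 3, 6, 9, 18, 27, 54, 81, 162.
Repeated squaring: 134^1 ≡ 134, 134^2 ≡ 26, 134^4 ≡ 24, 134^8 ≡ 87, 134^16 ≡ 71, 134^32 ≡ 151, 134^64 ≡ 144, 134^128 ≡ 35 (mod 163).
Test 134^d mod 163 for each divisor d in increasing order:
134^1 ≡ 134
134^2 ≡ 26
134^3 = 134^2·134^1 ≡ 61
134^6 = 134^4·134^2 ≡ 135
134^9 = 134^8·134^1 ≡ 85
134^18 = 134^16·134^2 ≡ 53
134^27 = 134^16·134^8·134^2·134^1 ≡ 104
134^54 = 134^32·134^16·134^4·134^2 ≡ 58
134^81 = 134^64·134^16·134^1 ≡ 1  ← first divisor giving 1
The order is 81.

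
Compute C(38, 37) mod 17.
4

Using Lucas' theorem:
Write n=38 and k=37 in base 17:
n in base 17: [2, 4]
k in base 17: [2, 3]
C(38,37) mod 17 = ∏ C(n_i, k_i) mod 17
Digit binomials (mod 17): C(2,2) = 1; C(4,3) = 4
Product: 1 × 4 = 4 ≡ 4 (mod 17)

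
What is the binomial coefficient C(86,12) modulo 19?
0

Using Lucas' theorem:
Write n=86 and k=12 in base 19:
n in base 19: [4, 10]
k in base 19: [0, 12]
C(86,12) mod 19 = ∏ C(n_i, k_i) mod 19
Digit binomials (mod 19): C(4,0) = 1; C(10,12) = 0 (k_i > n_i)
Product: 1 × 0 = 0 ≡ 0 (mod 19)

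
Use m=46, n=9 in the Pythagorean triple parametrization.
(2035, 828, 2197)

Euclid's formula: a = m² - n², b = 2mn, c = m² + n²
m = 46, n = 9
a = 46² - 9² = 2116 - 81 = 2035
b = 2 × 46 × 9 = 828
c = 46² + 9² = 2116 + 81 = 2197
Verification: 2035² + 828² = 4141225 + 685584 = 4826809 = 2197² ✓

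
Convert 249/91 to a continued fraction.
[2; 1, 2, 1, 3, 1, 4]

Euclidean algorithm steps:
249 = 2 × 91 + 67
91 = 1 × 67 + 24
67 = 2 × 24 + 19
24 = 1 × 19 + 5
19 = 3 × 5 + 4
5 = 1 × 4 + 1
4 = 4 × 1 + 0
Continued fraction: [2; 1, 2, 1, 3, 1, 4]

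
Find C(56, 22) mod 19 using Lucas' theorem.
17

Using Lucas' theorem:
Write n=56 and k=22 in base 19:
n in base 19: [2, 18]
k in base 19: [1, 3]
C(56,22) mod 19 = ∏ C(n_i, k_i) mod 19
Digit binomials (mod 19): C(2,1) = 2; C(18,3) = 816 ≡ 18
Product: 2 × 18 = 36 ≡ 17 (mod 19)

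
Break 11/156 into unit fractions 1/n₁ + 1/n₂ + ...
1/15 + 1/260

Greedy algorithm:
11/156: ceiling(156/11) = 15, use 1/15
1/260: ceiling(260/1) = 260, use 1/260
Result: 11/156 = 1/15 + 1/260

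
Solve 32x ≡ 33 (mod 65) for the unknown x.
x ≡ 64 (mod 65)

gcd(32, 65) = 1, which divides 33, so solutions exist.
Find 32^(-1) mod 65 by the extended Euclidean algorithm:
65 = 2 × 32 + 1  ⟹  1 = (1)·65 + (-2)·32
So (-2)·32 ≡ 1 (mod 65), i.e. 32^(-1) ≡ -2 ≡ 63 (mod 65).
x ≡ 63 × 33 = 2079 ≡ 64 (mod 65).
Check: 32 × 64 = 2048 ≡ 33 (mod 65).
Unique solution: x ≡ 64 (mod 65)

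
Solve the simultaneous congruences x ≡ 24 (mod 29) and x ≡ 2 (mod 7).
198

Using Chinese Remainder Theorem:
M = 29 × 7 = 203
M1 = 7, M2 = 29
y1 = 7^(-1) mod 29 = 25
y2 = 29^(-1) mod 7 = 1
x = (24×7×25 + 2×29×1) mod 203 = 198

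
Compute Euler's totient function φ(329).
276

329 = 7 × 47
φ(n) = n × ∏(1 - 1/p) for each prime p dividing n
φ(329) = 329 × (1 - 1/7) × (1 - 1/47) = 276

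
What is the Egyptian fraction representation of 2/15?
1/8 + 1/120

Greedy algorithm:
2/15: ceiling(15/2) = 8, use 1/8
1/120: ceiling(120/1) = 120, use 1/120
Result: 2/15 = 1/8 + 1/120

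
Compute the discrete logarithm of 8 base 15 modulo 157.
69

Baby-step giant-step with step n = ⌈√157⌉ = 13.
Baby steps 15^j mod 157 (j:value) for j=0..12: 0:1, 1:15, 2:68, 3:78, 4:71, 5:123, 6:118, 7:43, 8:17, 9:98, 10:57, 11:70, 12:108.
Giant-step multiplier: 15^(-13) ≡ 15^(156-13) = 15^143 ≡ 22 (mod 157).
Giant steps γ_i = 8·22^i mod 157: γ_0=8, γ_1=19, γ_2=104, γ_3=90, γ_4=96, γ_5=71 (in table at j=4).
x = i·n + j = 5·13 + 4 = 69.
Check: 15^69 ≡ 8 (mod 157).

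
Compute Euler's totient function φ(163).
162

163 = 163
φ(n) = n × ∏(1 - 1/p) for each prime p dividing n
φ(163) = 163 × (1 - 1/163) = 162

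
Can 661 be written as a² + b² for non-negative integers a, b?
6² + 25² (a=6, b=25)

Factorization: 661 = 661
By Fermat: n is sum of two squares iff every prime p ≡ 3 (mod 4) appears to even power.
All primes ≡ 3 (mod 4) appear to even power.
Search a = 0, 1, 2, … for 661 - a² a perfect square: first hit at a = 6: 661 - 36 = 625 = 25².
661 = 6² + 25² = 36 + 625 ✓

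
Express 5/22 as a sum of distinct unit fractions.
1/5 + 1/37 + 1/4070

Greedy algorithm:
5/22: ceiling(22/5) = 5, use 1/5
3/110: ceiling(110/3) = 37, use 1/37
1/4070: ceiling(4070/1) = 4070, use 1/4070
Result: 5/22 = 1/5 + 1/37 + 1/4070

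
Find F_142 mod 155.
41

Matrix identity: Q^n = [[F_(n+1), F_n], [F_n, F_(n-1)]] with Q = [[1,1],[1,0]].
n = 142 = 10001110₂. Square-and-multiply, entries mod 155:
Q^1 = [[1,1],[1,0]]
Q^2 = (Q^1)² = [[2,1],[1,1]]
Q^4 = (Q^2)² = [[5,3],[3,2]]
Q^8 = (Q^4)² = [[34,21],[21,13]]
Q^17 = (Q^8)²·Q = [[104,47],[47,57]]
Q^35 = (Q^17)²·Q = [[132,5],[5,127]]
Q^71 = (Q^35)²·Q = [[144,89],[89,55]]
Q^142 = (Q^71)² = [[137,41],[41,96]]
F_142 mod 155 = Q^142[0][1] = 41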